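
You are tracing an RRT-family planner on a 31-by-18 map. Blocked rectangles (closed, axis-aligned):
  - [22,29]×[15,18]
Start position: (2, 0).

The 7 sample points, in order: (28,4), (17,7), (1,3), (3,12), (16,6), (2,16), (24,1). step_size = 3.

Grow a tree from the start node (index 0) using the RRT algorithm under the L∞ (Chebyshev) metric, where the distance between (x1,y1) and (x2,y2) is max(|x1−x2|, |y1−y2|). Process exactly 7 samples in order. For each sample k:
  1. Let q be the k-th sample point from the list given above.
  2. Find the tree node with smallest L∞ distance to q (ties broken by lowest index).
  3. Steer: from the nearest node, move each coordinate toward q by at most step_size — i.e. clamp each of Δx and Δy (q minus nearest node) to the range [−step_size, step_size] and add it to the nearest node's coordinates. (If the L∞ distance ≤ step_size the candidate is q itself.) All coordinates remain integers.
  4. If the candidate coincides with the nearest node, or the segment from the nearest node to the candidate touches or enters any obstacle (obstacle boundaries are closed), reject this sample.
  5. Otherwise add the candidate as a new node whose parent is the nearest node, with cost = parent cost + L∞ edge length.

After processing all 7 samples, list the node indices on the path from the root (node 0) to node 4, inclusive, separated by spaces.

1. q=(28,4) nearest=0 d=26 new=(5,3) → add node 1 parent=0 cost=3
2. q=(17,7) nearest=1 d=12 new=(8,6) → add node 2 parent=1 cost=6
3. q=(1,3) nearest=0 d=3 new=(1,3) → add node 3 parent=0 cost=3
4. q=(3,12) nearest=2 d=6 new=(5,9) → add node 4 parent=2 cost=9
5. q=(16,6) nearest=2 d=8 new=(11,6) → add node 5 parent=2 cost=9
6. q=(2,16) nearest=4 d=7 new=(2,12) → add node 6 parent=4 cost=12
7. q=(24,1) nearest=5 d=13 new=(14,3) → add node 7 parent=5 cost=12

Path: 0 1 2 4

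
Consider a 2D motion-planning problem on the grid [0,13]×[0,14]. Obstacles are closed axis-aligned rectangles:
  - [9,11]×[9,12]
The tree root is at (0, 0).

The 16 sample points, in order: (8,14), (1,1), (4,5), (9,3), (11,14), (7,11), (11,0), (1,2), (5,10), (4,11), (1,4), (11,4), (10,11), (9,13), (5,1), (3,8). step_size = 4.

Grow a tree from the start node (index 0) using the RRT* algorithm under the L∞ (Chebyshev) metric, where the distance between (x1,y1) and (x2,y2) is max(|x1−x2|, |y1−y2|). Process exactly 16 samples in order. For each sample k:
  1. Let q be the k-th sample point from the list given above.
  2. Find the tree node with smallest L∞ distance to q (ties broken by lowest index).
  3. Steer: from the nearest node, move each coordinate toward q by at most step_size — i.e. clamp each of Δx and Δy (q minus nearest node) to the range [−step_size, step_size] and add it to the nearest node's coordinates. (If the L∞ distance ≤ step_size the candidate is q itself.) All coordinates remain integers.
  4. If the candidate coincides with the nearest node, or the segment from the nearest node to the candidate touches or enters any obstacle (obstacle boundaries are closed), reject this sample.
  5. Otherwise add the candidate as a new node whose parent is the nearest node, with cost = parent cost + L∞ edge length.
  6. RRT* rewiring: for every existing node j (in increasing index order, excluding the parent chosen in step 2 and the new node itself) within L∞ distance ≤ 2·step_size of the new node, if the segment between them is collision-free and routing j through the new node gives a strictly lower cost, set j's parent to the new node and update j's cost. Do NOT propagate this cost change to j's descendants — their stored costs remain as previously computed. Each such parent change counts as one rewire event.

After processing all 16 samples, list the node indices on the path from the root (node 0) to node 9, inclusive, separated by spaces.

Path: 0 2 8 11 9

1. q=(8,14) nearest=0 d=14 new=(4,4) → add node 1 parent=0 cost=4
2. q=(1,1) nearest=0 d=1 new=(1,1) → add node 2 parent=0 cost=1
3. q=(4,5) nearest=1 d=1 new=(4,5) → add node 3 parent=1 cost=5
4. q=(9,3) nearest=1 d=5 new=(8,3) → add node 4 parent=1 cost=8
5. q=(11,14) nearest=3 d=9 new=(8,9) → add node 5 parent=3 cost=9
6. q=(7,11) nearest=5 d=2 new=(7,11) → add node 6 parent=5 cost=11
7. q=(11,0) nearest=4 d=3 new=(11,0) → add node 7 parent=4 cost=11
8. q=(1,2) nearest=2 d=1 new=(1,2) → add node 8 parent=2 cost=2
9. q=(5,10) nearest=6 d=2 new=(5,10) → add node 9 parent=6 cost=13
10. q=(4,11) nearest=9 d=1 new=(4,11) → add node 10 parent=9 cost=14
11. q=(1,4) nearest=8 d=2 new=(1,4) → add node 11 parent=8 cost=4; rewire 9→11 (10<13); rewire 10→11 (11<14)
12. q=(11,4) nearest=4 d=3 new=(11,4) → add node 12 parent=4 cost=11
13. q=(10,11) nearest=5 d=2 new=(10,11) → blocked by [9,11]×[9,12], reject
14. q=(9,13) nearest=6 d=2 new=(9,13) → add node 13 parent=6 cost=13
15. q=(5,1) nearest=1 d=3 new=(5,1) → add node 14 parent=1 cost=7
16. q=(3,8) nearest=9 d=2 new=(3,8) → add node 15 parent=9 cost=12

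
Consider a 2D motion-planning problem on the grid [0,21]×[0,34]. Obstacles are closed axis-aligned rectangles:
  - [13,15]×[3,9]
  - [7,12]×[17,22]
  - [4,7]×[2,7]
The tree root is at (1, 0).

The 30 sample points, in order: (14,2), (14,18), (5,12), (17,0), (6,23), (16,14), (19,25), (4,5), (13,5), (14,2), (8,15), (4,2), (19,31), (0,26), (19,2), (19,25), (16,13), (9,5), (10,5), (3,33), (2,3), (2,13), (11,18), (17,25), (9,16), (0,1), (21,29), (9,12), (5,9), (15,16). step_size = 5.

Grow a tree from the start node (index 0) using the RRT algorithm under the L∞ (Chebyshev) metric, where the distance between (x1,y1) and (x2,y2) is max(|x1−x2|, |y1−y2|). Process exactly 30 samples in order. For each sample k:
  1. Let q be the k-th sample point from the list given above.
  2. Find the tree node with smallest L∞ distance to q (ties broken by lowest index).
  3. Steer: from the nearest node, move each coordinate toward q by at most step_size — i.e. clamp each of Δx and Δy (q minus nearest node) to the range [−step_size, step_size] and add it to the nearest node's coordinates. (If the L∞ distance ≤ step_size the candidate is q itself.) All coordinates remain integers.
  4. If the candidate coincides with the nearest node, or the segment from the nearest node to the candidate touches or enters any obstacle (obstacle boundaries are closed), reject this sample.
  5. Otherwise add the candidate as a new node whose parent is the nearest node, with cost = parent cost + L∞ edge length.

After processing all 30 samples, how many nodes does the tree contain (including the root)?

Node count: 19

1. q=(14,2) nearest=0 d=13 new=(6,2) → blocked by [4,7]×[2,7], reject
2. q=(14,18) nearest=0 d=18 new=(6,5) → blocked by [4,7]×[2,7], reject
3. q=(5,12) nearest=0 d=12 new=(5,5) → blocked by [4,7]×[2,7], reject
4. q=(17,0) nearest=0 d=16 new=(6,0) → add node 1 parent=0 cost=5
5. q=(6,23) nearest=0 d=23 new=(6,5) → blocked by [4,7]×[2,7], reject
6. q=(16,14) nearest=1 d=14 new=(11,5) → add node 2 parent=1 cost=10
7. q=(19,25) nearest=2 d=20 new=(16,10) → blocked by [13,15]×[3,9], reject
8. q=(4,5) nearest=0 d=5 new=(4,5) → blocked by [4,7]×[2,7], reject
9. q=(13,5) nearest=2 d=2 new=(13,5) → blocked by [13,15]×[3,9], reject
10. q=(14,2) nearest=2 d=3 new=(14,2) → blocked by [13,15]×[3,9], reject
11. q=(8,15) nearest=2 d=10 new=(8,10) → add node 3 parent=2 cost=15
12. q=(4,2) nearest=1 d=2 new=(4,2) → blocked by [4,7]×[2,7], reject
13. q=(19,31) nearest=3 d=21 new=(13,15) → add node 4 parent=3 cost=20
14. q=(0,26) nearest=4 d=13 new=(8,20) → blocked by [7,12]×[17,22], reject
15. q=(19,2) nearest=2 d=8 new=(16,2) → blocked by [13,15]×[3,9], reject
16. q=(19,25) nearest=4 d=10 new=(18,20) → add node 5 parent=4 cost=25
17. q=(16,13) nearest=4 d=3 new=(16,13) → add node 6 parent=4 cost=23
18. q=(9,5) nearest=2 d=2 new=(9,5) → add node 7 parent=2 cost=12
19. q=(10,5) nearest=2 d=1 new=(10,5) → add node 8 parent=2 cost=11
20. q=(3,33) nearest=5 d=15 new=(13,25) → add node 9 parent=5 cost=30
21. q=(2,3) nearest=0 d=3 new=(2,3) → add node 10 parent=0 cost=3
22. q=(2,13) nearest=3 d=6 new=(3,13) → add node 11 parent=3 cost=20
23. q=(11,18) nearest=4 d=3 new=(11,18) → blocked by [7,12]×[17,22], reject
24. q=(17,25) nearest=9 d=4 new=(17,25) → add node 12 parent=9 cost=34
25. q=(9,16) nearest=4 d=4 new=(9,16) → add node 13 parent=4 cost=24
26. q=(0,1) nearest=0 d=1 new=(0,1) → add node 14 parent=0 cost=1
27. q=(21,29) nearest=12 d=4 new=(21,29) → add node 15 parent=12 cost=38
28. q=(9,12) nearest=3 d=2 new=(9,12) → add node 16 parent=3 cost=17
29. q=(5,9) nearest=3 d=3 new=(5,9) → add node 17 parent=3 cost=18
30. q=(15,16) nearest=4 d=2 new=(15,16) → add node 18 parent=4 cost=22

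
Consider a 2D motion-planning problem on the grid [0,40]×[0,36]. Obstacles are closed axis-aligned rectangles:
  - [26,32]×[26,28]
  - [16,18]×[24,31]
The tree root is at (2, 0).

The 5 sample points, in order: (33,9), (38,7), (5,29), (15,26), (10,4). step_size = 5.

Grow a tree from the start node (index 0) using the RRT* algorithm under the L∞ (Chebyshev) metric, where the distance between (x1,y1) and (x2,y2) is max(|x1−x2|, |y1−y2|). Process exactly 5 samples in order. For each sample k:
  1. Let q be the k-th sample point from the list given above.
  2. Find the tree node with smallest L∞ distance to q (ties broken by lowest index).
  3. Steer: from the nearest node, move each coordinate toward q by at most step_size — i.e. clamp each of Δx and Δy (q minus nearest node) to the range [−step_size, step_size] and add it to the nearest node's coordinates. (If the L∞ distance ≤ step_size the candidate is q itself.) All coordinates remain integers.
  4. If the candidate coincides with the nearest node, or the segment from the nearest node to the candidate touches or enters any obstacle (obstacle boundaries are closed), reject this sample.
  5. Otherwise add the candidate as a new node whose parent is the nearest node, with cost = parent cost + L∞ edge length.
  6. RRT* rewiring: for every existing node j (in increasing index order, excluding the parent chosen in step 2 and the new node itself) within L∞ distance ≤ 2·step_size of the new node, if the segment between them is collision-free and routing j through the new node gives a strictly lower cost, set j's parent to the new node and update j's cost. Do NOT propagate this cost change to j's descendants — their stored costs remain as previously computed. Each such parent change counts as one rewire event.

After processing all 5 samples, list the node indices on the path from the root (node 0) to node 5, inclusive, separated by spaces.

1. q=(33,9) nearest=0 d=31 new=(7,5) → add node 1 parent=0 cost=5
2. q=(38,7) nearest=1 d=31 new=(12,7) → add node 2 parent=1 cost=10
3. q=(5,29) nearest=2 d=22 new=(7,12) → add node 3 parent=2 cost=15
4. q=(15,26) nearest=3 d=14 new=(12,17) → add node 4 parent=3 cost=20
5. q=(10,4) nearest=1 d=3 new=(10,4) → add node 5 parent=1 cost=8

Path: 0 1 5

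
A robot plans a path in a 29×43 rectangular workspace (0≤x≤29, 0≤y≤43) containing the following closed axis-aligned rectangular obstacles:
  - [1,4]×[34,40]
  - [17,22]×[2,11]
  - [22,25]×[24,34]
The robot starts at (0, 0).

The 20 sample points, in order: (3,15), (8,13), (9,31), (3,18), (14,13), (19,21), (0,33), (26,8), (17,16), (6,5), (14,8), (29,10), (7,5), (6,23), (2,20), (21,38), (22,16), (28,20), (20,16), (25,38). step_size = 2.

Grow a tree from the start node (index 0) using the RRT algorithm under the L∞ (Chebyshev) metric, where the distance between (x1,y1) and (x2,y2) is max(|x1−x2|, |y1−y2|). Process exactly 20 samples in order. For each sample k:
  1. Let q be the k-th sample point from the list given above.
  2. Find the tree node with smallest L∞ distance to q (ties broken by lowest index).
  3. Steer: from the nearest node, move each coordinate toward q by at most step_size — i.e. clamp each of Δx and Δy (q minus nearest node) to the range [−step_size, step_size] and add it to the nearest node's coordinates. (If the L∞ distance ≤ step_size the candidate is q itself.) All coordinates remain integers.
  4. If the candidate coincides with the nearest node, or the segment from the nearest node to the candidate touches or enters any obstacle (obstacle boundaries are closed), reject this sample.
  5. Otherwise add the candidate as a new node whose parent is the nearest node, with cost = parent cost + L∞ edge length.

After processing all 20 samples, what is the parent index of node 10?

Parent of node 10: 3

1. q=(3,15) nearest=0 d=15 new=(2,2) → add node 1 parent=0 cost=2
2. q=(8,13) nearest=1 d=11 new=(4,4) → add node 2 parent=1 cost=4
3. q=(9,31) nearest=2 d=27 new=(6,6) → add node 3 parent=2 cost=6
4. q=(3,18) nearest=3 d=12 new=(4,8) → add node 4 parent=3 cost=8
5. q=(14,13) nearest=3 d=8 new=(8,8) → add node 5 parent=3 cost=8
6. q=(19,21) nearest=5 d=13 new=(10,10) → add node 6 parent=5 cost=10
7. q=(0,33) nearest=6 d=23 new=(8,12) → add node 7 parent=6 cost=12
8. q=(26,8) nearest=6 d=16 new=(12,8) → add node 8 parent=6 cost=12
9. q=(17,16) nearest=6 d=7 new=(12,12) → add node 9 parent=6 cost=12
10. q=(6,5) nearest=3 d=1 new=(6,5) → add node 10 parent=3 cost=7
11. q=(14,8) nearest=8 d=2 new=(14,8) → add node 11 parent=8 cost=14
12. q=(29,10) nearest=11 d=15 new=(16,10) → add node 12 parent=11 cost=16
13. q=(7,5) nearest=3 d=1 new=(7,5) → add node 13 parent=3 cost=7
14. q=(6,23) nearest=7 d=11 new=(6,14) → add node 14 parent=7 cost=14
15. q=(2,20) nearest=14 d=6 new=(4,16) → add node 15 parent=14 cost=16
16. q=(21,38) nearest=15 d=22 new=(6,18) → add node 16 parent=15 cost=18
17. q=(22,16) nearest=12 d=6 new=(18,12) → blocked by [17,22]×[2,11], reject
18. q=(28,20) nearest=12 d=12 new=(18,12) → blocked by [17,22]×[2,11], reject
19. q=(20,16) nearest=12 d=6 new=(18,12) → blocked by [17,22]×[2,11], reject
20. q=(25,38) nearest=16 d=20 new=(8,20) → add node 17 parent=16 cost=20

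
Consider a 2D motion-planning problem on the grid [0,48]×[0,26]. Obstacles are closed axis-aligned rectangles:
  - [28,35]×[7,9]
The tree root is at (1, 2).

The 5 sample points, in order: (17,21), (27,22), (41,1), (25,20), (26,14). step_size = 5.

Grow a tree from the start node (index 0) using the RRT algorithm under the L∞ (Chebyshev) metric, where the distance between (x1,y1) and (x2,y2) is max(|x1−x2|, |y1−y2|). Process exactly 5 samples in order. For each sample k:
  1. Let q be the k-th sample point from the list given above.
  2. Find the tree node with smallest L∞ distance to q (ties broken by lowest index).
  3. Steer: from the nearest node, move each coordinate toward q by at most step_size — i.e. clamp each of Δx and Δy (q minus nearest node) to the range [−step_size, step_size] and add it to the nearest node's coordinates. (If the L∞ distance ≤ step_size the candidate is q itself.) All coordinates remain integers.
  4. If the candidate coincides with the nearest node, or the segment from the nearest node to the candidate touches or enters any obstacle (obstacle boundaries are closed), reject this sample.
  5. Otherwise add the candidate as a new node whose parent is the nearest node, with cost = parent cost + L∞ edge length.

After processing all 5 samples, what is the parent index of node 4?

1. q=(17,21) nearest=0 d=19 new=(6,7) → add node 1 parent=0 cost=5
2. q=(27,22) nearest=1 d=21 new=(11,12) → add node 2 parent=1 cost=10
3. q=(41,1) nearest=2 d=30 new=(16,7) → add node 3 parent=2 cost=15
4. q=(25,20) nearest=3 d=13 new=(21,12) → add node 4 parent=3 cost=20
5. q=(26,14) nearest=4 d=5 new=(26,14) → add node 5 parent=4 cost=25

Parent of node 4: 3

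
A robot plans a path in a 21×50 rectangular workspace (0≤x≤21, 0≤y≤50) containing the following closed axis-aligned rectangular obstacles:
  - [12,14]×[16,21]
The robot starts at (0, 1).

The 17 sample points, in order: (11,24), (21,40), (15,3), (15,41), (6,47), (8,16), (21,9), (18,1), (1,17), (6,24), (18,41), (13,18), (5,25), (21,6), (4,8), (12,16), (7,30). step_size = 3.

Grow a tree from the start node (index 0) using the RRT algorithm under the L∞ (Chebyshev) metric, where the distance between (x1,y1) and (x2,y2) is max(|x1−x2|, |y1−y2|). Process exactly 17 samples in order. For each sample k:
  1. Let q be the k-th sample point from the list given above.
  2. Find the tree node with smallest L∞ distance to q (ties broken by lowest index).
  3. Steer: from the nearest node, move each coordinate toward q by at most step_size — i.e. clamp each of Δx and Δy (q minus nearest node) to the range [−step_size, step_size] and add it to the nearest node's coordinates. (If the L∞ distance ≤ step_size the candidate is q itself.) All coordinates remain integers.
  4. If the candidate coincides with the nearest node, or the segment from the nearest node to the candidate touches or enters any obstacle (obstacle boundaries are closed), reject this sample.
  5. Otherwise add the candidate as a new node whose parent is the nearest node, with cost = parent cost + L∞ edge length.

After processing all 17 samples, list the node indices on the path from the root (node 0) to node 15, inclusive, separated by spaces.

1. q=(11,24) nearest=0 d=23 new=(3,4) → add node 1 parent=0 cost=3
2. q=(21,40) nearest=1 d=36 new=(6,7) → add node 2 parent=1 cost=6
3. q=(15,3) nearest=2 d=9 new=(9,4) → add node 3 parent=2 cost=9
4. q=(15,41) nearest=2 d=34 new=(9,10) → add node 4 parent=2 cost=9
5. q=(6,47) nearest=4 d=37 new=(6,13) → add node 5 parent=4 cost=12
6. q=(8,16) nearest=5 d=3 new=(8,16) → add node 6 parent=5 cost=15
7. q=(21,9) nearest=3 d=12 new=(12,7) → add node 7 parent=3 cost=12
8. q=(18,1) nearest=7 d=6 new=(15,4) → add node 8 parent=7 cost=15
9. q=(1,17) nearest=5 d=5 new=(3,16) → add node 9 parent=5 cost=15
10. q=(6,24) nearest=6 d=8 new=(6,19) → add node 10 parent=6 cost=18
11. q=(18,41) nearest=10 d=22 new=(9,22) → add node 11 parent=10 cost=21
12. q=(13,18) nearest=11 d=4 new=(12,19) → blocked by [12,14]×[16,21], reject
13. q=(5,25) nearest=11 d=4 new=(6,25) → add node 12 parent=11 cost=24
14. q=(21,6) nearest=8 d=6 new=(18,6) → add node 13 parent=8 cost=18
15. q=(4,8) nearest=2 d=2 new=(4,8) → add node 14 parent=2 cost=8
16. q=(12,16) nearest=6 d=4 new=(11,16) → add node 15 parent=6 cost=18
17. q=(7,30) nearest=12 d=5 new=(7,28) → add node 16 parent=12 cost=27

Path: 0 1 2 4 5 6 15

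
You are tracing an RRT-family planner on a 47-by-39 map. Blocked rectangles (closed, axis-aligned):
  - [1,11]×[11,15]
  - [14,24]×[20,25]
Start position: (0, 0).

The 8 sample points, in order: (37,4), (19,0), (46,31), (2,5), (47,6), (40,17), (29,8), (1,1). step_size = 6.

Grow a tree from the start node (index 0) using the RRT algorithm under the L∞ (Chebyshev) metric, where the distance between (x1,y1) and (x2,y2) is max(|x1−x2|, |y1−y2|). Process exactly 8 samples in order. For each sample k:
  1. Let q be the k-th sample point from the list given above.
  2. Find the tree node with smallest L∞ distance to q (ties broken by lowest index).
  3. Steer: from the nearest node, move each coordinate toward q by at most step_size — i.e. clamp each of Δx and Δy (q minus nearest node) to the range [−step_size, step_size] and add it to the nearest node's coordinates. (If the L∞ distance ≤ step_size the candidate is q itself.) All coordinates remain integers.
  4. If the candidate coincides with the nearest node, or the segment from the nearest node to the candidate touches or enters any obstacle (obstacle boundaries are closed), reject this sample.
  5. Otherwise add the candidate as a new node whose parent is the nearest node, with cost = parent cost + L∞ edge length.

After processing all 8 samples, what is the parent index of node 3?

1. q=(37,4) nearest=0 d=37 new=(6,4) → add node 1 parent=0 cost=6
2. q=(19,0) nearest=1 d=13 new=(12,0) → add node 2 parent=1 cost=12
3. q=(46,31) nearest=2 d=34 new=(18,6) → add node 3 parent=2 cost=18
4. q=(2,5) nearest=1 d=4 new=(2,5) → add node 4 parent=1 cost=10
5. q=(47,6) nearest=3 d=29 new=(24,6) → add node 5 parent=3 cost=24
6. q=(40,17) nearest=5 d=16 new=(30,12) → add node 6 parent=5 cost=30
7. q=(29,8) nearest=6 d=4 new=(29,8) → add node 7 parent=6 cost=34
8. q=(1,1) nearest=0 d=1 new=(1,1) → add node 8 parent=0 cost=1

Parent of node 3: 2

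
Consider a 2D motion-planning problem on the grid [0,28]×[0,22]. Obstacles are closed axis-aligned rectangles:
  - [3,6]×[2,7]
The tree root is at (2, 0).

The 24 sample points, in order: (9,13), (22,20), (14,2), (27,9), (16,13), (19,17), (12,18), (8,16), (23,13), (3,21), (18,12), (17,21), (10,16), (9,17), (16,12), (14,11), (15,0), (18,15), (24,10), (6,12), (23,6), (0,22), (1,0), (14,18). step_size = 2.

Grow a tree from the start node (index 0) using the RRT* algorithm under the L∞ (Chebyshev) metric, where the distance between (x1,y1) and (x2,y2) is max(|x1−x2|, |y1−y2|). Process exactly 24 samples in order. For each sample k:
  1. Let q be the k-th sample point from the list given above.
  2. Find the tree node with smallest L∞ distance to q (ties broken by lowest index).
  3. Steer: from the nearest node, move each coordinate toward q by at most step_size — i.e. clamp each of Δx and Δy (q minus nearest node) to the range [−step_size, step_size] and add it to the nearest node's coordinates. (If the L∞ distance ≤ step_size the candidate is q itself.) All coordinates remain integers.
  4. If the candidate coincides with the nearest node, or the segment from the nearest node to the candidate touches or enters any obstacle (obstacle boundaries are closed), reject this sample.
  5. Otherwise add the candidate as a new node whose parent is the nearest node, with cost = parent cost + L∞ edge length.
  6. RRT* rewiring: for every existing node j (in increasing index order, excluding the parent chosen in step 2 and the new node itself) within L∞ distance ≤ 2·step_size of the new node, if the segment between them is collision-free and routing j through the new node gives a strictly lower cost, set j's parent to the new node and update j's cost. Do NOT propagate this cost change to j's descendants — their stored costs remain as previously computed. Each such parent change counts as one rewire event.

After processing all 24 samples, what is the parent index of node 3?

1. q=(9,13) nearest=0 d=13 new=(4,2) → blocked by [3,6]×[2,7], reject
2. q=(22,20) nearest=0 d=20 new=(4,2) → blocked by [3,6]×[2,7], reject
3. q=(14,2) nearest=0 d=12 new=(4,2) → blocked by [3,6]×[2,7], reject
4. q=(27,9) nearest=0 d=25 new=(4,2) → blocked by [3,6]×[2,7], reject
5. q=(16,13) nearest=0 d=14 new=(4,2) → blocked by [3,6]×[2,7], reject
6. q=(19,17) nearest=0 d=17 new=(4,2) → blocked by [3,6]×[2,7], reject
7. q=(12,18) nearest=0 d=18 new=(4,2) → blocked by [3,6]×[2,7], reject
8. q=(8,16) nearest=0 d=16 new=(4,2) → blocked by [3,6]×[2,7], reject
9. q=(23,13) nearest=0 d=21 new=(4,2) → blocked by [3,6]×[2,7], reject
10. q=(3,21) nearest=0 d=21 new=(3,2) → blocked by [3,6]×[2,7], reject
11. q=(18,12) nearest=0 d=16 new=(4,2) → blocked by [3,6]×[2,7], reject
12. q=(17,21) nearest=0 d=21 new=(4,2) → blocked by [3,6]×[2,7], reject
13. q=(10,16) nearest=0 d=16 new=(4,2) → blocked by [3,6]×[2,7], reject
14. q=(9,17) nearest=0 d=17 new=(4,2) → blocked by [3,6]×[2,7], reject
15. q=(16,12) nearest=0 d=14 new=(4,2) → blocked by [3,6]×[2,7], reject
16. q=(14,11) nearest=0 d=12 new=(4,2) → blocked by [3,6]×[2,7], reject
17. q=(15,0) nearest=0 d=13 new=(4,0) → add node 1 parent=0 cost=2
18. q=(18,15) nearest=1 d=15 new=(6,2) → blocked by [3,6]×[2,7], reject
19. q=(24,10) nearest=1 d=20 new=(6,2) → blocked by [3,6]×[2,7], reject
20. q=(6,12) nearest=0 d=12 new=(4,2) → blocked by [3,6]×[2,7], reject
21. q=(23,6) nearest=1 d=19 new=(6,2) → blocked by [3,6]×[2,7], reject
22. q=(0,22) nearest=0 d=22 new=(0,2) → add node 2 parent=0 cost=2
23. q=(1,0) nearest=0 d=1 new=(1,0) → add node 3 parent=0 cost=1
24. q=(14,18) nearest=2 d=16 new=(2,4) → add node 4 parent=2 cost=4

Parent of node 3: 0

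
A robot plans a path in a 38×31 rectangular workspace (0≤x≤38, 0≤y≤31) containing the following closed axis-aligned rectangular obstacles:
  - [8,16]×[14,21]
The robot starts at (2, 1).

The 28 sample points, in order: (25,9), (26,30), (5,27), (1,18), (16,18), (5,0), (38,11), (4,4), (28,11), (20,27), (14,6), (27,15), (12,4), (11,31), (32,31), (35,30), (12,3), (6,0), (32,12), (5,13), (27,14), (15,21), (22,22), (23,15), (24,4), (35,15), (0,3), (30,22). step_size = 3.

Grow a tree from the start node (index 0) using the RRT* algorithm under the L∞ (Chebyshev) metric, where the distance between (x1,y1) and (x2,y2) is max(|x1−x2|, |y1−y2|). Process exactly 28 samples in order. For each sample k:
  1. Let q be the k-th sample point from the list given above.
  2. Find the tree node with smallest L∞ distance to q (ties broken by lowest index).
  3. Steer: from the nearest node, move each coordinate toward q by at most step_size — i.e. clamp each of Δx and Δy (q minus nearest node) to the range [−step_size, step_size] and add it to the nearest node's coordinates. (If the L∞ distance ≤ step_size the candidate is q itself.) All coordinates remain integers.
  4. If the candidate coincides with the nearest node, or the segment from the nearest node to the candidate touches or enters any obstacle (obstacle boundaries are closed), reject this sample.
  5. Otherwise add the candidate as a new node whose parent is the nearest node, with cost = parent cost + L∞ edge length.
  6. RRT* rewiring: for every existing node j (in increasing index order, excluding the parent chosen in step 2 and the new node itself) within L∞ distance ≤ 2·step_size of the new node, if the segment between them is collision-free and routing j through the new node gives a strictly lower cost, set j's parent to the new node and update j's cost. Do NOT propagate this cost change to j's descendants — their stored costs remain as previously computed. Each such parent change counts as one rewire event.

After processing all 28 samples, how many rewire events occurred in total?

Rewire events: 3

1. q=(25,9) nearest=0 d=23 new=(5,4) → add node 1 parent=0 cost=3
2. q=(26,30) nearest=1 d=26 new=(8,7) → add node 2 parent=1 cost=6
3. q=(5,27) nearest=2 d=20 new=(5,10) → add node 3 parent=2 cost=9
4. q=(1,18) nearest=3 d=8 new=(2,13) → add node 4 parent=3 cost=12
5. q=(16,18) nearest=2 d=11 new=(11,10) → add node 5 parent=2 cost=9
6. q=(5,0) nearest=0 d=3 new=(5,0) → add node 6 parent=0 cost=3
7. q=(38,11) nearest=5 d=27 new=(14,11) → add node 7 parent=5 cost=12
8. q=(4,4) nearest=1 d=1 new=(4,4) → add node 8 parent=1 cost=4
9. q=(28,11) nearest=7 d=14 new=(17,11) → add node 9 parent=7 cost=15
10. q=(20,27) nearest=7 d=16 new=(17,14) → add node 10 parent=7 cost=15
11. q=(14,6) nearest=5 d=4 new=(14,7) → add node 11 parent=5 cost=12
12. q=(27,15) nearest=9 d=10 new=(20,14) → add node 12 parent=9 cost=18
13. q=(12,4) nearest=11 d=3 new=(12,4) → add node 13 parent=11 cost=15
14. q=(11,31) nearest=10 d=17 new=(14,17) → blocked by [8,16]×[14,21], reject
15. q=(32,31) nearest=10 d=17 new=(20,17) → add node 14 parent=10 cost=18
16. q=(35,30) nearest=14 d=15 new=(23,20) → add node 15 parent=14 cost=21
17. q=(12,3) nearest=13 d=1 new=(12,3) → add node 16 parent=13 cost=16
18. q=(6,0) nearest=6 d=1 new=(6,0) → add node 17 parent=6 cost=4; rewire 13→17 (10<15); rewire 16→17 (10<16)
19. q=(32,12) nearest=15 d=9 new=(26,17) → add node 18 parent=15 cost=24
20. q=(5,13) nearest=3 d=3 new=(5,13) → add node 19 parent=3 cost=12
21. q=(27,14) nearest=18 d=3 new=(27,14) → add node 20 parent=18 cost=27
22. q=(15,21) nearest=14 d=5 new=(17,20) → add node 21 parent=14 cost=21
23. q=(22,22) nearest=15 d=2 new=(22,22) → add node 22 parent=15 cost=23
24. q=(23,15) nearest=12 d=3 new=(23,15) → add node 23 parent=12 cost=21; rewire 20→23 (25<27)
25. q=(24,4) nearest=9 d=7 new=(20,8) → add node 24 parent=9 cost=18
26. q=(35,15) nearest=20 d=8 new=(30,15) → add node 25 parent=20 cost=28
27. q=(0,3) nearest=0 d=2 new=(0,3) → add node 26 parent=0 cost=2
28. q=(30,22) nearest=18 d=5 new=(29,20) → add node 27 parent=18 cost=27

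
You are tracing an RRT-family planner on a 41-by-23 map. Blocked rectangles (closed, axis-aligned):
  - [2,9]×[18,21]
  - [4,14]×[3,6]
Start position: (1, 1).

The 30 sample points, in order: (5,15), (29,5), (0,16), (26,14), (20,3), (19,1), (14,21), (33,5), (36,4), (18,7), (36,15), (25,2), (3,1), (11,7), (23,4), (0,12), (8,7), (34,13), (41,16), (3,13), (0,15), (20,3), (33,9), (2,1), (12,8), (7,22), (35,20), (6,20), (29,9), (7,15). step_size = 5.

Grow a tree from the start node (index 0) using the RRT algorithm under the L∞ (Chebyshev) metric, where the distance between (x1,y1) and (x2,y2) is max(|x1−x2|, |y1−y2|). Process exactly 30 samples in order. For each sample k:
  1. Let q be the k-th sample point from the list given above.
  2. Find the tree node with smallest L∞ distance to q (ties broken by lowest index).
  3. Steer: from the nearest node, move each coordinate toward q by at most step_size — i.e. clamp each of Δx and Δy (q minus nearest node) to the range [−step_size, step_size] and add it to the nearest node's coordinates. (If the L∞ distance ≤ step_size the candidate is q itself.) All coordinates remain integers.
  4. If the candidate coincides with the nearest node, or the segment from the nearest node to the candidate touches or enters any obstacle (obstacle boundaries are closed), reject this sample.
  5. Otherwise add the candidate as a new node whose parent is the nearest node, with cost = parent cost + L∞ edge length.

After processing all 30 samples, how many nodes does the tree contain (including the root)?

1. q=(5,15) nearest=0 d=14 new=(5,6) → blocked by [4,14]×[3,6], reject
2. q=(29,5) nearest=0 d=28 new=(6,5) → blocked by [4,14]×[3,6], reject
3. q=(0,16) nearest=0 d=15 new=(0,6) → add node 1 parent=0 cost=5
4. q=(26,14) nearest=0 d=25 new=(6,6) → blocked by [4,14]×[3,6], reject
5. q=(20,3) nearest=0 d=19 new=(6,3) → blocked by [4,14]×[3,6], reject
6. q=(19,1) nearest=0 d=18 new=(6,1) → add node 2 parent=0 cost=5
7. q=(14,21) nearest=1 d=15 new=(5,11) → add node 3 parent=1 cost=10
8. q=(33,5) nearest=2 d=27 new=(11,5) → blocked by [4,14]×[3,6], reject
9. q=(36,4) nearest=2 d=30 new=(11,4) → blocked by [4,14]×[3,6], reject
10. q=(18,7) nearest=2 d=12 new=(11,6) → blocked by [4,14]×[3,6], reject
11. q=(36,15) nearest=2 d=30 new=(11,6) → blocked by [4,14]×[3,6], reject
12. q=(25,2) nearest=2 d=19 new=(11,2) → add node 4 parent=2 cost=10
13. q=(3,1) nearest=0 d=2 new=(3,1) → add node 5 parent=0 cost=2
14. q=(11,7) nearest=4 d=5 new=(11,7) → blocked by [4,14]×[3,6], reject
15. q=(23,4) nearest=4 d=12 new=(16,4) → blocked by [4,14]×[3,6], reject
16. q=(0,12) nearest=3 d=5 new=(0,12) → add node 6 parent=3 cost=15
17. q=(8,7) nearest=3 d=4 new=(8,7) → add node 7 parent=3 cost=14
18. q=(34,13) nearest=4 d=23 new=(16,7) → blocked by [4,14]×[3,6], reject
19. q=(41,16) nearest=4 d=30 new=(16,7) → blocked by [4,14]×[3,6], reject
20. q=(3,13) nearest=3 d=2 new=(3,13) → add node 8 parent=3 cost=12
21. q=(0,15) nearest=6 d=3 new=(0,15) → add node 9 parent=6 cost=18
22. q=(20,3) nearest=4 d=9 new=(16,3) → add node 10 parent=4 cost=15
23. q=(33,9) nearest=10 d=17 new=(21,8) → add node 11 parent=10 cost=20
24. q=(2,1) nearest=0 d=1 new=(2,1) → add node 12 parent=0 cost=1
25. q=(12,8) nearest=7 d=4 new=(12,8) → add node 13 parent=7 cost=18
26. q=(7,22) nearest=9 d=7 new=(5,20) → blocked by [2,9]×[18,21], reject
27. q=(35,20) nearest=11 d=14 new=(26,13) → add node 14 parent=11 cost=25
28. q=(6,20) nearest=9 d=6 new=(5,20) → blocked by [2,9]×[18,21], reject
29. q=(29,9) nearest=14 d=4 new=(29,9) → add node 15 parent=14 cost=29
30. q=(7,15) nearest=3 d=4 new=(7,15) → add node 16 parent=3 cost=14

Node count: 17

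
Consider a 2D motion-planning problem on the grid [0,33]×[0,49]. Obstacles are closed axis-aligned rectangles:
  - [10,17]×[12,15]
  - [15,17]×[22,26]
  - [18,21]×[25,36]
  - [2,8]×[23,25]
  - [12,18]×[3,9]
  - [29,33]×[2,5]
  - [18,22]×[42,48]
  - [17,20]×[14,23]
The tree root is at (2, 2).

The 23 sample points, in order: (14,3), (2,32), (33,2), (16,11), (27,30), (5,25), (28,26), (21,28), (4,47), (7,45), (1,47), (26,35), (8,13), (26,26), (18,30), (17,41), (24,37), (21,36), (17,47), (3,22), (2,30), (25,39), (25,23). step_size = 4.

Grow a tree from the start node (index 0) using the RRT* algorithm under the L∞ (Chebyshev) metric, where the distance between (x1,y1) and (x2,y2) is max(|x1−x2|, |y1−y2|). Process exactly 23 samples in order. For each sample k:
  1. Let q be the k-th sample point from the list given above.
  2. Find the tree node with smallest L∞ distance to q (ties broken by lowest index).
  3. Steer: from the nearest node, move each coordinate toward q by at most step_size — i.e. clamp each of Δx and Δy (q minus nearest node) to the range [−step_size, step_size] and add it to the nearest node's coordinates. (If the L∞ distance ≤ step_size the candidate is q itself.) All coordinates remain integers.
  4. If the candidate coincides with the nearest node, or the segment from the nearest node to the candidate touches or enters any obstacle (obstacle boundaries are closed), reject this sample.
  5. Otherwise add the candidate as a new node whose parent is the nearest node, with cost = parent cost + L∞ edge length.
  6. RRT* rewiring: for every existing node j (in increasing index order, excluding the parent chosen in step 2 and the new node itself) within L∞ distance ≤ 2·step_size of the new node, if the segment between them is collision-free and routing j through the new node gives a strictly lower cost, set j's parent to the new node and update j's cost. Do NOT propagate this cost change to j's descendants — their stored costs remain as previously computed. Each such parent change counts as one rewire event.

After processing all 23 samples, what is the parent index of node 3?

Parent of node 3: 1

1. q=(14,3) nearest=0 d=12 new=(6,3) → add node 1 parent=0 cost=4
2. q=(2,32) nearest=1 d=29 new=(2,7) → add node 2 parent=1 cost=8
3. q=(33,2) nearest=1 d=27 new=(10,2) → add node 3 parent=1 cost=8
4. q=(16,11) nearest=3 d=9 new=(14,6) → blocked by [12,18]×[3,9], reject
5. q=(27,30) nearest=2 d=25 new=(6,11) → add node 4 parent=2 cost=12
6. q=(5,25) nearest=4 d=14 new=(5,15) → add node 5 parent=4 cost=16
7. q=(28,26) nearest=4 d=22 new=(10,15) → blocked by [10,17]×[12,15], reject
8. q=(21,28) nearest=5 d=16 new=(9,19) → add node 6 parent=5 cost=20
9. q=(4,47) nearest=6 d=28 new=(5,23) → blocked by [2,8]×[23,25], reject
10. q=(7,45) nearest=6 d=26 new=(7,23) → blocked by [2,8]×[23,25], reject
11. q=(1,47) nearest=6 d=28 new=(5,23) → blocked by [2,8]×[23,25], reject
12. q=(26,35) nearest=6 d=17 new=(13,23) → add node 7 parent=6 cost=24
13. q=(8,13) nearest=4 d=2 new=(8,13) → add node 8 parent=4 cost=14
14. q=(26,26) nearest=7 d=13 new=(17,26) → blocked by [15,17]×[22,26], reject
15. q=(18,30) nearest=7 d=7 new=(17,27) → blocked by [15,17]×[22,26], reject
16. q=(17,41) nearest=7 d=18 new=(17,27) → blocked by [15,17]×[22,26], reject
17. q=(24,37) nearest=7 d=14 new=(17,27) → blocked by [15,17]×[22,26], reject
18. q=(21,36) nearest=7 d=13 new=(17,27) → blocked by [15,17]×[22,26], reject
19. q=(17,47) nearest=7 d=24 new=(17,27) → blocked by [15,17]×[22,26], reject
20. q=(3,22) nearest=6 d=6 new=(5,22) → add node 9 parent=6 cost=24
21. q=(2,30) nearest=9 d=8 new=(2,26) → blocked by [2,8]×[23,25], reject
22. q=(25,39) nearest=7 d=16 new=(17,27) → blocked by [15,17]×[22,26], reject
23. q=(25,23) nearest=7 d=12 new=(17,23) → blocked by [15,17]×[22,26], reject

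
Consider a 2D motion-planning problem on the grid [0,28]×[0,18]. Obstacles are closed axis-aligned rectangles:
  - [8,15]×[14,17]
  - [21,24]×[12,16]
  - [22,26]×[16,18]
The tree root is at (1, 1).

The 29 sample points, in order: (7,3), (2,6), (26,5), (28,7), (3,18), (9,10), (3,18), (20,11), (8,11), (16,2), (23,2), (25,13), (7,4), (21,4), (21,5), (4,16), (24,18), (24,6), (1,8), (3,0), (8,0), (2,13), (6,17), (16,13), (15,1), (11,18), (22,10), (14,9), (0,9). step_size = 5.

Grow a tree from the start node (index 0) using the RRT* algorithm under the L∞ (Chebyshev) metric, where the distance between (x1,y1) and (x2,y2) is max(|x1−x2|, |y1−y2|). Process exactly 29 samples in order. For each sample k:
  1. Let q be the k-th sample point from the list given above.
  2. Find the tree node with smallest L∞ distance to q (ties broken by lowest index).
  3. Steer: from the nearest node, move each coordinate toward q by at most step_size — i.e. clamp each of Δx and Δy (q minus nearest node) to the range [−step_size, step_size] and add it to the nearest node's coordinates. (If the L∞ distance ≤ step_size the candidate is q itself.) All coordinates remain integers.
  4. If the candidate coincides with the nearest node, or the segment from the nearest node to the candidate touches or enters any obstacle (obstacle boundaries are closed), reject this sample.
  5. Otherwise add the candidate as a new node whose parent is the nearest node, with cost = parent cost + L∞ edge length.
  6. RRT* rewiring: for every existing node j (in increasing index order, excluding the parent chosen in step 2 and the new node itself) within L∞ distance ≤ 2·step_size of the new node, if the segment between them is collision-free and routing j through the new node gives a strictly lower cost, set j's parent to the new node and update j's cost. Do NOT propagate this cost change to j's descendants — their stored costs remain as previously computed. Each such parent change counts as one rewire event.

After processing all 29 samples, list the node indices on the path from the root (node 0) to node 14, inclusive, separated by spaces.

Path: 0 1 3 10 23 14

1. q=(7,3) nearest=0 d=6 new=(6,3) → add node 1 parent=0 cost=5
2. q=(2,6) nearest=1 d=4 new=(2,6) → add node 2 parent=1 cost=9
3. q=(26,5) nearest=1 d=20 new=(11,5) → add node 3 parent=1 cost=10
4. q=(28,7) nearest=3 d=17 new=(16,7) → add node 4 parent=3 cost=15
5. q=(3,18) nearest=2 d=12 new=(3,11) → add node 5 parent=2 cost=14
6. q=(9,10) nearest=3 d=5 new=(9,10) → add node 6 parent=3 cost=15
7. q=(3,18) nearest=5 d=7 new=(3,16) → add node 7 parent=5 cost=19
8. q=(20,11) nearest=4 d=4 new=(20,11) → add node 8 parent=4 cost=19
9. q=(8,11) nearest=6 d=1 new=(8,11) → add node 9 parent=6 cost=16
10. q=(16,2) nearest=3 d=5 new=(16,2) → add node 10 parent=3 cost=15
11. q=(23,2) nearest=4 d=7 new=(21,2) → add node 11 parent=4 cost=20
12. q=(25,13) nearest=8 d=5 new=(25,13) → blocked by [21,24]×[12,16], reject
13. q=(7,4) nearest=1 d=1 new=(7,4) → add node 12 parent=1 cost=6; rewire 5→12 (13<14); rewire 6→12 (12<15); rewire 9→12 (13<16)
14. q=(21,4) nearest=11 d=2 new=(21,4) → add node 13 parent=11 cost=22
15. q=(21,5) nearest=13 d=1 new=(21,5) → add node 14 parent=13 cost=23
16. q=(4,16) nearest=7 d=1 new=(4,16) → add node 15 parent=7 cost=20
17. q=(24,18) nearest=8 d=7 new=(24,16) → blocked by [21,24]×[12,16], reject
18. q=(24,6) nearest=13 d=3 new=(24,6) → add node 16 parent=13 cost=25
19. q=(1,8) nearest=2 d=2 new=(1,8) → add node 17 parent=2 cost=11; rewire 15→17 (19<20)
20. q=(3,0) nearest=0 d=2 new=(3,0) → add node 18 parent=0 cost=2; rewire 2→18 (8<9); rewire 17→18 (10<11)
21. q=(8,0) nearest=1 d=3 new=(8,0) → add node 19 parent=1 cost=8
22. q=(2,13) nearest=5 d=2 new=(2,13) → add node 20 parent=5 cost=15; rewire 7→20 (18<19); rewire 15→20 (18<19)
23. q=(6,17) nearest=15 d=2 new=(6,17) → add node 21 parent=15 cost=20
24. q=(16,13) nearest=8 d=4 new=(16,13) → add node 22 parent=8 cost=23
25. q=(15,1) nearest=10 d=1 new=(15,1) → add node 23 parent=10 cost=16; rewire 14→23 (22<23)
26. q=(11,18) nearest=21 d=5 new=(11,18) → add node 24 parent=21 cost=25
27. q=(22,10) nearest=8 d=2 new=(22,10) → add node 25 parent=8 cost=21
28. q=(14,9) nearest=4 d=2 new=(14,9) → add node 26 parent=4 cost=17; rewire 22→26 (21<23)
29. q=(0,9) nearest=17 d=1 new=(0,9) → add node 27 parent=17 cost=11; rewire 21→27 (19<20)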